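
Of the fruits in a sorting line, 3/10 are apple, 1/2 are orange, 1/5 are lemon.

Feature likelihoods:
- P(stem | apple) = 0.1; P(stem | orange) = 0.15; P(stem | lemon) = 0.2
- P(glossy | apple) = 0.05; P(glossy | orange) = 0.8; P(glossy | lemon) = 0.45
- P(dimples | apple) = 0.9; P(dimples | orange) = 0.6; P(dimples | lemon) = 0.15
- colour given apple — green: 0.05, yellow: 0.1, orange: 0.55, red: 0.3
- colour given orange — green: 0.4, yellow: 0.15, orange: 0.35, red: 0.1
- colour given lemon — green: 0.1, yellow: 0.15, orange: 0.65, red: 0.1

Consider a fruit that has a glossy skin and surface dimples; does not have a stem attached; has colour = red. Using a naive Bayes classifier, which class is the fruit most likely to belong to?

apple: 0.3 × (1−0.1) × 0.05 × 0.9 × 0.3 = 0.003645
orange: 0.5 × (1−0.15) × 0.8 × 0.6 × 0.1 = 0.0204
lemon: 0.2 × (1−0.2) × 0.45 × 0.15 × 0.1 = 0.00108
Highest score → orange.

orange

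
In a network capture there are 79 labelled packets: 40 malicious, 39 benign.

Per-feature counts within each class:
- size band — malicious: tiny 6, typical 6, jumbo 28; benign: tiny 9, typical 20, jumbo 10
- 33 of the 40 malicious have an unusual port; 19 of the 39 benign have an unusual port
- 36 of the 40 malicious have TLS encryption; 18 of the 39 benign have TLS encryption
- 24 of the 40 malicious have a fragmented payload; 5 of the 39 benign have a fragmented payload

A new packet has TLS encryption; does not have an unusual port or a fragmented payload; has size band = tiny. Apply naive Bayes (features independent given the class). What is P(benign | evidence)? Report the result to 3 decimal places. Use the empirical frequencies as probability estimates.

0.831

malicious: (40/79) × (6/40) × (7/40) × (36/40) × (16/40) ≈ 0.00478481
benign: (39/79) × (9/39) × (20/39) × (18/39) × (34/39) ≈ 0.0235073
P(benign | x) = 0.0235073 / 0.02829211 ≈ 0.831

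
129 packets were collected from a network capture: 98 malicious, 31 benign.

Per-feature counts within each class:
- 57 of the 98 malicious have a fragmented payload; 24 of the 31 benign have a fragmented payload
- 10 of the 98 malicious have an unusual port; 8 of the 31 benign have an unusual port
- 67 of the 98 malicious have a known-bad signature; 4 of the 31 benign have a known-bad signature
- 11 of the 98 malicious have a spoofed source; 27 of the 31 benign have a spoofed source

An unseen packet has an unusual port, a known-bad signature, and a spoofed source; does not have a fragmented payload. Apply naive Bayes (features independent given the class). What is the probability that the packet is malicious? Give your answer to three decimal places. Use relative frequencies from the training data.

0.613

malicious: (98/129) × (41/98) × (10/98) × (67/98) × (11/98) ≈ 0.00248876
benign: (31/129) × (7/31) × (8/31) × (4/31) × (27/31) ≈ 0.00157375
P(malicious | x) = 0.00248876 / 0.00406251 ≈ 0.613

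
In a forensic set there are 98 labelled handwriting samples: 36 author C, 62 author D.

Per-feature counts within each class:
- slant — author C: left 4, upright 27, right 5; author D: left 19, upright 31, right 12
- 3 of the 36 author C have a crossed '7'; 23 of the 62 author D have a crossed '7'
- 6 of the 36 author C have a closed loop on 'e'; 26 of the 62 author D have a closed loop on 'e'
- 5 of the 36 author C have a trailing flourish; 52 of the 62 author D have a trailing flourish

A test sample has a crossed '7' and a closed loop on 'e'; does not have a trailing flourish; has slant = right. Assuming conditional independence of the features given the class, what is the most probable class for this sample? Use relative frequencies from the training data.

author D

author C: (36/98) × (5/36) × (3/36) × (6/36) × (31/36) ≈ 0.000610198
author D: (62/98) × (12/62) × (23/62) × (26/62) × (10/62) ≈ 0.00307242
Highest score → author D.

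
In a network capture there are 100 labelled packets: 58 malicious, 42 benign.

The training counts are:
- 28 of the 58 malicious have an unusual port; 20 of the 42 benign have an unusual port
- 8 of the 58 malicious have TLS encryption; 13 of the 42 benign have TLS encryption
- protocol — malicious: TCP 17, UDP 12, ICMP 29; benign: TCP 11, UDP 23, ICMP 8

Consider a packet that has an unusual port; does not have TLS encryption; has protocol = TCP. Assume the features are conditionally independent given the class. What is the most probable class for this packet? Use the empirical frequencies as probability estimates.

malicious: (58/100) × (28/58) × (50/58) × (17/58) ≈ 0.0707491
benign: (42/100) × (20/42) × (29/42) × (11/42) ≈ 0.0361678
Highest score → malicious.

malicious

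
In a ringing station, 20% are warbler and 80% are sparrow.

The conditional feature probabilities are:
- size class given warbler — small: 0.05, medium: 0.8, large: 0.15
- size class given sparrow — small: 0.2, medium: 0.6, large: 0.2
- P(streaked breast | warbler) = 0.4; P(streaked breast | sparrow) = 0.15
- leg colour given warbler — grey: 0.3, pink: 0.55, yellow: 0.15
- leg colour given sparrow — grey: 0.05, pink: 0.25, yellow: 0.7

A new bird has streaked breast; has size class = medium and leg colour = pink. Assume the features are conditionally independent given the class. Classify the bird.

warbler: 0.2 × 0.8 × 0.4 × 0.55 = 0.0352
sparrow: 0.8 × 0.6 × 0.15 × 0.25 = 0.018
Highest score → warbler.

warbler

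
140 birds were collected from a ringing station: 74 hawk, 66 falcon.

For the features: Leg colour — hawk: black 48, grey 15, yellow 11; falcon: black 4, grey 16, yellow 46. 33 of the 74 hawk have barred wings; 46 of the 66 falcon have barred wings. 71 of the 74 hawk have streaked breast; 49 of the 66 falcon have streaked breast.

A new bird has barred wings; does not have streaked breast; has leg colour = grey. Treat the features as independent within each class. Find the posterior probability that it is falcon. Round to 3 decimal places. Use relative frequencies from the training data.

hawk: (74/140) × (15/74) × (33/74) × (3/74) ≈ 0.00193702
falcon: (66/140) × (16/66) × (46/66) × (17/66) ≈ 0.0205169
P(falcon | x) = 0.0205169 / 0.02245392 ≈ 0.914

0.914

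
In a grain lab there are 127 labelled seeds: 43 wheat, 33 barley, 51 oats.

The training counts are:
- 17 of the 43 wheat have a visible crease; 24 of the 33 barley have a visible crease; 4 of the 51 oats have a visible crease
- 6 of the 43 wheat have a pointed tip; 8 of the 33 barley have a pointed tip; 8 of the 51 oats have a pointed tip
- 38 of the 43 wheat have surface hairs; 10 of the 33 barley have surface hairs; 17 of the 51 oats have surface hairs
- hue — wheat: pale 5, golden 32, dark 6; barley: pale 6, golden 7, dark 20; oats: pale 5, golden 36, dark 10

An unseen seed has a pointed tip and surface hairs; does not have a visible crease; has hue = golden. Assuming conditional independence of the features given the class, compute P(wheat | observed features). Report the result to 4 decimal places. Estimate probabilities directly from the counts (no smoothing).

0.5600

wheat: (43/127) × (26/43) × (6/43) × (38/43) × (32/43) ≈ 0.0187866
barley: (33/127) × (9/33) × (8/33) × (10/33) × (7/33) ≈ 0.00110429
oats: (51/127) × (47/51) × (8/51) × (17/51) × (36/51) ≈ 0.0136592
P(wheat | x) = 0.0187866 / 0.03355009 ≈ 0.5600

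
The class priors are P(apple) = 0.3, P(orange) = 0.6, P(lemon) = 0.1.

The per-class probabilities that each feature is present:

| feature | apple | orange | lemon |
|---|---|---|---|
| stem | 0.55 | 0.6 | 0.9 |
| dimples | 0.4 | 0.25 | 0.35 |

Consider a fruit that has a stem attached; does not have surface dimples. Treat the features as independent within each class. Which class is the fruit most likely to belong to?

apple: 0.3 × 0.55 × (1−0.4) = 0.099
orange: 0.6 × 0.6 × (1−0.25) = 0.27
lemon: 0.1 × 0.9 × (1−0.35) = 0.0585
Highest score → orange.

orange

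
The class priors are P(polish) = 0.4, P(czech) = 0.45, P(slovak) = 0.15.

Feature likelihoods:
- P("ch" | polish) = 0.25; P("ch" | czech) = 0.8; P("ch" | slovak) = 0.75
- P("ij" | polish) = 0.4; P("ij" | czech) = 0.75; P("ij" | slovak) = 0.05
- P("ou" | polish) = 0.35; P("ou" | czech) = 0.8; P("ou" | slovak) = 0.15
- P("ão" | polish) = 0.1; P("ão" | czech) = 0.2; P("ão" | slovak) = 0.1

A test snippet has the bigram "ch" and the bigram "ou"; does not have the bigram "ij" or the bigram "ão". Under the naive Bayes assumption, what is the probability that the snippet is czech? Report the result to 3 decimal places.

polish: 0.4 × 0.25 × (1−0.4) × 0.35 × (1−0.1) = 0.0189
czech: 0.45 × 0.8 × (1−0.75) × 0.8 × (1−0.2) = 0.0576
slovak: 0.15 × 0.75 × (1−0.05) × 0.15 × (1−0.1) = 0.014428125
P(czech | x) = 0.0576 / 0.090928125 ≈ 0.633

0.633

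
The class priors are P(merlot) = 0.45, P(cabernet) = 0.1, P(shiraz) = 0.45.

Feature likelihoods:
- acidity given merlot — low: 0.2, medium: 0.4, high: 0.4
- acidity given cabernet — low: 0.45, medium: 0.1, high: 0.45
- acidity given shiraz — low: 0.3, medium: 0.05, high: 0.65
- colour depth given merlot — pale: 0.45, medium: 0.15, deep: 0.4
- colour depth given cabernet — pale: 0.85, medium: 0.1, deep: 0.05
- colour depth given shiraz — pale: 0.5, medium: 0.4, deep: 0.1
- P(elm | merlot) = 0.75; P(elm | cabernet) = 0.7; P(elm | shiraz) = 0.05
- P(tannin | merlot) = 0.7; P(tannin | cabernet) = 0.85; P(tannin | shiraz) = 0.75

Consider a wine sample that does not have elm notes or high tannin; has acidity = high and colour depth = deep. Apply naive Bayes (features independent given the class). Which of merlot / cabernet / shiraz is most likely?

shiraz

merlot: 0.45 × 0.4 × 0.4 × (1−0.75) × (1−0.7) = 0.0054
cabernet: 0.1 × 0.45 × 0.05 × (1−0.7) × (1−0.85) = 0.00010125
shiraz: 0.45 × 0.65 × 0.1 × (1−0.05) × (1−0.75) = 0.006946875
Highest score → shiraz.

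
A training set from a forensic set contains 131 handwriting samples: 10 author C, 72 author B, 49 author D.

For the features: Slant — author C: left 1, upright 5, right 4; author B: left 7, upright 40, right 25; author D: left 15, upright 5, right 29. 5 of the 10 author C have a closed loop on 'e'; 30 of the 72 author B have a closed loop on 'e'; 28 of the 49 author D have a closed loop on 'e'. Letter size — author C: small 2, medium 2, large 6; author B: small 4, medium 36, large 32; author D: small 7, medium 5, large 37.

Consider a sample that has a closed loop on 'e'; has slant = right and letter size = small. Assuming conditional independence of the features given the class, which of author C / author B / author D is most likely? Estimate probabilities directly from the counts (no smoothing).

author D

author C: (10/131) × (4/10) × (5/10) × (2/10) ≈ 0.00305344
author B: (72/131) × (25/72) × (30/72) × (4/72) ≈ 0.00441759
author D: (49/131) × (29/49) × (28/49) × (7/49) ≈ 0.0180714
Highest score → author D.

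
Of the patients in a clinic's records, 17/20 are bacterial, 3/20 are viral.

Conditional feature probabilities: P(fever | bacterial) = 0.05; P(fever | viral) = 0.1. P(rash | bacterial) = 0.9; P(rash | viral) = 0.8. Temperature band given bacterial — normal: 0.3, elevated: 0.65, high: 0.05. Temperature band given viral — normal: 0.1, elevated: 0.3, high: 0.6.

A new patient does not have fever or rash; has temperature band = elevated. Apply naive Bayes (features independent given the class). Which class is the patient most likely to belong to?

bacterial

bacterial: 0.85 × (1−0.05) × (1−0.9) × 0.65 = 0.0524875
viral: 0.15 × (1−0.1) × (1−0.8) × 0.3 = 0.0081
Highest score → bacterial.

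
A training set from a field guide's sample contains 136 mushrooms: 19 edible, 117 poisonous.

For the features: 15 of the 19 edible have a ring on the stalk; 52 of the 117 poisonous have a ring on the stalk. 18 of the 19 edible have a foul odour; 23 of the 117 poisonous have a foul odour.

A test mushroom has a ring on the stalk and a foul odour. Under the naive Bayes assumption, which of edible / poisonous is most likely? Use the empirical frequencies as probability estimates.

edible

edible: (19/136) × (15/19) × (18/19) ≈ 0.104489
poisonous: (117/136) × (52/117) × (23/117) ≈ 0.0751634
Highest score → edible.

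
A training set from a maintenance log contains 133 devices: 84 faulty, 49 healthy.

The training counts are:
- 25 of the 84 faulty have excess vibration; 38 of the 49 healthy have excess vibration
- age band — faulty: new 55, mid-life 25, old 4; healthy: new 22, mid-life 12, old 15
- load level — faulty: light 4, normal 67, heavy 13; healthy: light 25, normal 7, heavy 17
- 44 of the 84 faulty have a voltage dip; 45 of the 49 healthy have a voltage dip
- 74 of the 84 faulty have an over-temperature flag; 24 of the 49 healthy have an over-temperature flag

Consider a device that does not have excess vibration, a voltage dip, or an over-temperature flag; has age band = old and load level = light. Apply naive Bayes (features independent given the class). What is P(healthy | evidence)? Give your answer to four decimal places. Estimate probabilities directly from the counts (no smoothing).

0.9042

faulty: (84/133) × (59/84) × (4/84) × (4/84) × (40/84) × (10/84) ≈ 0.0000570247
healthy: (49/133) × (11/49) × (15/49) × (25/49) × (4/49) × (25/49) ≈ 0.000538007
P(healthy | x) = 0.000538007 / 0.0005950317 ≈ 0.9042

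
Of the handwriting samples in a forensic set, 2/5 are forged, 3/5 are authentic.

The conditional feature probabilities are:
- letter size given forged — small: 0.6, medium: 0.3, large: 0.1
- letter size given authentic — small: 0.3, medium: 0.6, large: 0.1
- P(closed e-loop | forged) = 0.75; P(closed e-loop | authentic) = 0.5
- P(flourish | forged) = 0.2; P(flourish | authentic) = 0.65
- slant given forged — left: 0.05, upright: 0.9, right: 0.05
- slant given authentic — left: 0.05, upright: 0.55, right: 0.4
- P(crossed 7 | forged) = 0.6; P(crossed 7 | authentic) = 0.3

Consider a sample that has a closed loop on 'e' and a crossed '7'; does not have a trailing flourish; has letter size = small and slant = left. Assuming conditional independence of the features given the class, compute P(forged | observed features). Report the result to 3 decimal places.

0.901

forged: 0.4 × 0.6 × 0.75 × (1−0.2) × 0.05 × 0.6 = 0.00432
authentic: 0.6 × 0.3 × 0.5 × (1−0.65) × 0.05 × 0.3 = 0.0004725
P(forged | x) = 0.00432 / 0.0047925 ≈ 0.901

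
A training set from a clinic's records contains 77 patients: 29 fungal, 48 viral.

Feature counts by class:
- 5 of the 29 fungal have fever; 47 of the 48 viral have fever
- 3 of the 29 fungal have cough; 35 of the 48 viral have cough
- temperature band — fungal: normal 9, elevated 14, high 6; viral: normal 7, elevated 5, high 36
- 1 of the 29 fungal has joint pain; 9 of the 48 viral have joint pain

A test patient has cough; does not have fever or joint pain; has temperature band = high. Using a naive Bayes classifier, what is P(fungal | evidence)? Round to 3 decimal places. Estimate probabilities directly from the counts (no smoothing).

fungal: (29/77) × (24/29) × (3/29) × (6/29) × (28/29) ≈ 0.00644106
viral: (48/77) × (1/48) × (35/48) × (36/48) × (39/48) ≈ 0.0057706
P(fungal | x) = 0.00644106 / 0.01221166 ≈ 0.527

0.527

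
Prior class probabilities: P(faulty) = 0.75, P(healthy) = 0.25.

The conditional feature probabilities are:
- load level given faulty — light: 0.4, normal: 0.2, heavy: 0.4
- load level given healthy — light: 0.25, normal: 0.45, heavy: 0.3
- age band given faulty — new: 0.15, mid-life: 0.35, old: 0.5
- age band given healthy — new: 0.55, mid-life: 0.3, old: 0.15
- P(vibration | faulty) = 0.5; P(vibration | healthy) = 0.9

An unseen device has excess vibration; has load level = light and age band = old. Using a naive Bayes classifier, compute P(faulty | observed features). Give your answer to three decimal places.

0.899

faulty: 0.75 × 0.4 × 0.5 × 0.5 = 0.075
healthy: 0.25 × 0.25 × 0.15 × 0.9 = 0.0084375
P(faulty | x) = 0.075 / 0.0834375 ≈ 0.899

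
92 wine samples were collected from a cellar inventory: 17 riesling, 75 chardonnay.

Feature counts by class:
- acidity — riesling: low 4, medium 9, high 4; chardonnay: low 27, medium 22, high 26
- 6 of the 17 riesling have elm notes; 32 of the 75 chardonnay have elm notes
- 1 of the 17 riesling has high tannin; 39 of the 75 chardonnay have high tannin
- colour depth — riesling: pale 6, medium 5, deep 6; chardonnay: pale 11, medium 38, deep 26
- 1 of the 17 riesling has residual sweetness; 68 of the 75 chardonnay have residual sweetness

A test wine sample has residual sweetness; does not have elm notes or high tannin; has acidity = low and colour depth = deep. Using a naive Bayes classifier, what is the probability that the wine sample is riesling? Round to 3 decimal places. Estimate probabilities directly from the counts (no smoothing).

0.021

riesling: (17/92) × (4/17) × (11/17) × (16/17) × (6/17) × (1/17) ≈ 0.000549719
chardonnay: (75/92) × (27/75) × (43/75) × (36/75) × (26/75) × (68/75) ≈ 0.0253854
P(riesling | x) = 0.000549719 / 0.025935119 ≈ 0.021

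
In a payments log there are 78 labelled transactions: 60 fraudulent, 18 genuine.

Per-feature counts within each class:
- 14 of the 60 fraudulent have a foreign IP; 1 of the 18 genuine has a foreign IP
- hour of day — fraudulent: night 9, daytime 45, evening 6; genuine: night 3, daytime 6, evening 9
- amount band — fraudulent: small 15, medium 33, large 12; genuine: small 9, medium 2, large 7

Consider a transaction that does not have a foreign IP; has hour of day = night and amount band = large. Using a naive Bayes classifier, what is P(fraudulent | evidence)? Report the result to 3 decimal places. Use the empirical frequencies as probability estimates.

0.556

fraudulent: (60/78) × (46/60) × (9/60) × (12/60) ≈ 0.0176923
genuine: (18/78) × (17/18) × (3/18) × (7/18) ≈ 0.0141263
P(fraudulent | x) = 0.0176923 / 0.0318186 ≈ 0.556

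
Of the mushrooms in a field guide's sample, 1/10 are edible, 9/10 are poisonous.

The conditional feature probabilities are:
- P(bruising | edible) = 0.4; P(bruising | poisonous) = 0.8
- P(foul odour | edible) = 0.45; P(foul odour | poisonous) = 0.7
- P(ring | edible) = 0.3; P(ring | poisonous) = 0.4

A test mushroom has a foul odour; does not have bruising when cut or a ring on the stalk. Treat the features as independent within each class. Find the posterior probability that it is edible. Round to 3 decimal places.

edible: 0.1 × (1−0.4) × 0.45 × (1−0.3) = 0.0189
poisonous: 0.9 × (1−0.8) × 0.7 × (1−0.4) = 0.0756
P(edible | x) = 0.0189 / 0.0945 ≈ 0.200

0.200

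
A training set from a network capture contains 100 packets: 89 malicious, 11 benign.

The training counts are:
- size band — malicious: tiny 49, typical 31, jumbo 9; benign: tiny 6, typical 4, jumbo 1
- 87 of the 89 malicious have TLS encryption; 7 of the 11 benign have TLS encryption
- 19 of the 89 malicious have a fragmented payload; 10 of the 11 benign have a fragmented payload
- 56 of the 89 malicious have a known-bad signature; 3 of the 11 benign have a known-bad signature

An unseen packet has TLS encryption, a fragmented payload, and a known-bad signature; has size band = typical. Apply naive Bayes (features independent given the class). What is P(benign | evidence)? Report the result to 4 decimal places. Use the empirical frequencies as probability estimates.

0.1342

malicious: (89/100) × (31/89) × (87/89) × (19/89) × (56/89) ≈ 0.0407054
benign: (11/100) × (4/11) × (7/11) × (10/11) × (3/11) ≈ 0.00631104
P(benign | x) = 0.00631104 / 0.04701644 ≈ 0.1342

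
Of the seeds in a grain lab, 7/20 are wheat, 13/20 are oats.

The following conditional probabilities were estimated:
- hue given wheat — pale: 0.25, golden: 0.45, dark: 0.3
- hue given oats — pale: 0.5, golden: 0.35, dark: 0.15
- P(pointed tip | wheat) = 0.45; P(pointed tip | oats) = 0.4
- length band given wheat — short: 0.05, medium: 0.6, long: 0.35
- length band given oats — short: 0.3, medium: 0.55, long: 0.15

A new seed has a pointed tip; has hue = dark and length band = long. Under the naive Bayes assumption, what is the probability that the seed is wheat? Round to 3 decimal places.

0.739

wheat: 0.35 × 0.3 × 0.45 × 0.35 = 0.0165375
oats: 0.65 × 0.15 × 0.4 × 0.15 = 0.00585
P(wheat | x) = 0.0165375 / 0.0223875 ≈ 0.739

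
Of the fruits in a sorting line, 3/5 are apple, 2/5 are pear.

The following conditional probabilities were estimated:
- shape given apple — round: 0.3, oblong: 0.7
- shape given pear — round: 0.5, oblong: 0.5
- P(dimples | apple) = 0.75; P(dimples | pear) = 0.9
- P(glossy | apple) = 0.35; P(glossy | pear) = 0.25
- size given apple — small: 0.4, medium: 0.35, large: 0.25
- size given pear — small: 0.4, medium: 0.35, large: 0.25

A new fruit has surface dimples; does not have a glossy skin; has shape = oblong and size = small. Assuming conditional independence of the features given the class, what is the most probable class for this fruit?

apple

apple: 0.6 × 0.7 × 0.75 × (1−0.35) × 0.4 = 0.0819
pear: 0.4 × 0.5 × 0.9 × (1−0.25) × 0.4 = 0.054
Highest score → apple.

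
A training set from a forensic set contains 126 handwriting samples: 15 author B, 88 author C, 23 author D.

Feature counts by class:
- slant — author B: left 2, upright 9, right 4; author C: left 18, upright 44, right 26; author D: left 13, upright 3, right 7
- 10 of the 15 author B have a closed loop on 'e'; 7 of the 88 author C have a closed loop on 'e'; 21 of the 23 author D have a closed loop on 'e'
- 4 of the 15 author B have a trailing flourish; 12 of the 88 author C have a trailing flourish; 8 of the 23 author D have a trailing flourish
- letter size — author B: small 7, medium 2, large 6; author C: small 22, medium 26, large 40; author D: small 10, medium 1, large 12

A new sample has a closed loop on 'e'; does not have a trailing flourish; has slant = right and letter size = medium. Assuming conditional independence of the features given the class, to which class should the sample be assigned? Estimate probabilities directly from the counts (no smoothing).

author B: (15/126) × (4/15) × (10/15) × (11/15) × (2/15) ≈ 0.00206937
author C: (88/126) × (26/88) × (7/88) × (76/88) × (26/88) ≈ 0.00418832
author D: (23/126) × (7/23) × (21/23) × (15/23) × (1/23) ≈ 0.00143832
Highest score → author C.

author C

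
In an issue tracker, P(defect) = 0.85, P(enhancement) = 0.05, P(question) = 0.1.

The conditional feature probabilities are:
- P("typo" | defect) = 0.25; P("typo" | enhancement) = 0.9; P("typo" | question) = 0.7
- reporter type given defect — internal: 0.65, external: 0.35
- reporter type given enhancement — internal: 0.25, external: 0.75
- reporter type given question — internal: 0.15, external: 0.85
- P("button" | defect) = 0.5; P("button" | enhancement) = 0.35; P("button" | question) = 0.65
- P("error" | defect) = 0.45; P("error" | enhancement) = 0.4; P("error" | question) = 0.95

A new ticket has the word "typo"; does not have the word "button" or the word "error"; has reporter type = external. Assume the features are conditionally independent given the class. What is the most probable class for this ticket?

defect: 0.85 × 0.25 × 0.35 × (1−0.5) × (1−0.45) = 0.020453125
enhancement: 0.05 × 0.9 × 0.75 × (1−0.35) × (1−0.4) = 0.0131625
question: 0.1 × 0.7 × 0.85 × (1−0.65) × (1−0.95) = 0.00104125
Highest score → defect.

defect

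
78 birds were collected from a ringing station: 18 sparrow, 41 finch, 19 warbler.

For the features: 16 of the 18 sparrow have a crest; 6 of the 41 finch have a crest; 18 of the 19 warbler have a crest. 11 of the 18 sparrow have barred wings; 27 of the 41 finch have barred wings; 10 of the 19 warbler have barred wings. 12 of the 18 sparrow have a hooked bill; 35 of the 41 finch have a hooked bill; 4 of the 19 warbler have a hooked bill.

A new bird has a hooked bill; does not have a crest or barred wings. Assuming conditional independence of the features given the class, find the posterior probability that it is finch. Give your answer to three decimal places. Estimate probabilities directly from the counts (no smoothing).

0.943

sparrow: (18/78) × (2/18) × (7/18) × (12/18) ≈ 0.00664767
finch: (41/78) × (35/41) × (14/41) × (35/41) ≈ 0.130798
warbler: (19/78) × (1/19) × (9/19) × (4/19) ≈ 0.0012785
P(finch | x) = 0.130798 / 0.13872417 ≈ 0.943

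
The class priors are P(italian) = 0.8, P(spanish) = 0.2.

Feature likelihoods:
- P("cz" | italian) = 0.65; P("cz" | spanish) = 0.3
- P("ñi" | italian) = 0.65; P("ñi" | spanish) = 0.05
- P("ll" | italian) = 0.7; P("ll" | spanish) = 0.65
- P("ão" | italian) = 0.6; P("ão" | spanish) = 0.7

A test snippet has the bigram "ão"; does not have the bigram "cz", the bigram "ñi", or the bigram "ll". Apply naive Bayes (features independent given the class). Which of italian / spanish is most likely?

italian: 0.8 × (1−0.65) × (1−0.65) × (1−0.7) × 0.6 = 0.01764
spanish: 0.2 × (1−0.3) × (1−0.05) × (1−0.65) × 0.7 = 0.032585
Highest score → spanish.

spanish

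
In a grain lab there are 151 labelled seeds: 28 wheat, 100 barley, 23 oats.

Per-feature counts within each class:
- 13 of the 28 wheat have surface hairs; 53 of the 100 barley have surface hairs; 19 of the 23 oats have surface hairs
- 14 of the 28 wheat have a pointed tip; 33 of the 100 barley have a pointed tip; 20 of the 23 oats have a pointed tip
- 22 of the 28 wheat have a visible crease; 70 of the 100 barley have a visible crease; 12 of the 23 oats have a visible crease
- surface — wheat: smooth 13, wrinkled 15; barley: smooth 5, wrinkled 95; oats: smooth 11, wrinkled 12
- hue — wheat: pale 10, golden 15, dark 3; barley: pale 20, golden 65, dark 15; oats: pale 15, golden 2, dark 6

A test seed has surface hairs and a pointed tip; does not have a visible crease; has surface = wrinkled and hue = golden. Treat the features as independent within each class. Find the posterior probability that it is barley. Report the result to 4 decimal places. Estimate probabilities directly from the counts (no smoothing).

0.8104

wheat: (28/151) × (13/28) × (14/28) × (6/28) × (15/28) × (15/28) ≈ 0.00264726
barley: (100/151) × (53/100) × (33/100) × (30/100) × (95/100) × (65/100) ≈ 0.0214571
oats: (23/151) × (19/23) × (20/23) × (11/23) × (12/23) × (2/23) ≈ 0.0023741
P(barley | x) = 0.0214571 / 0.02647846 ≈ 0.8104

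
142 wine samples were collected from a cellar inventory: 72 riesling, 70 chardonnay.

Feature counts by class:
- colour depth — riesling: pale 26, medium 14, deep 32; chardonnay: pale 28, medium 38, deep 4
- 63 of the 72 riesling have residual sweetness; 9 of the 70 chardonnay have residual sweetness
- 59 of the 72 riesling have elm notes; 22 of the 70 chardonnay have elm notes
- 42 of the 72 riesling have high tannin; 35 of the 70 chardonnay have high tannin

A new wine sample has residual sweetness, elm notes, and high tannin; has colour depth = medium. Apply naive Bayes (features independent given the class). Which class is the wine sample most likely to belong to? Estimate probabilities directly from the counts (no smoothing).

riesling

riesling: (72/142) × (14/72) × (63/72) × (59/72) × (42/72) ≈ 0.0412367
chardonnay: (70/142) × (38/70) × (9/70) × (22/70) × (35/70) ≈ 0.00540673
Highest score → riesling.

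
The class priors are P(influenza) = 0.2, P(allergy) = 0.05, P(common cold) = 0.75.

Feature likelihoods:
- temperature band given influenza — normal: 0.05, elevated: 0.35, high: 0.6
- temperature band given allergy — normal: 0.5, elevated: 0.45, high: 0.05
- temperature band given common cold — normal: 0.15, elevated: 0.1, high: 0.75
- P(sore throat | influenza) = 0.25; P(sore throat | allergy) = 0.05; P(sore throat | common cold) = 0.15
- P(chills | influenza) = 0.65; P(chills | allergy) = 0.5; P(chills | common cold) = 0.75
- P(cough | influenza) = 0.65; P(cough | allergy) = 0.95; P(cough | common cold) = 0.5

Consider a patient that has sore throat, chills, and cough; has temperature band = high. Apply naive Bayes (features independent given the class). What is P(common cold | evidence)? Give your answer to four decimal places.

0.7130

influenza: 0.2 × 0.6 × 0.25 × 0.65 × 0.65 = 0.012675
allergy: 0.05 × 0.05 × 0.05 × 0.5 × 0.95 = 0.000059375
common cold: 0.75 × 0.75 × 0.15 × 0.75 × 0.5 = 0.031640625
P(common cold | x) = 0.031640625 / 0.044375 ≈ 0.7130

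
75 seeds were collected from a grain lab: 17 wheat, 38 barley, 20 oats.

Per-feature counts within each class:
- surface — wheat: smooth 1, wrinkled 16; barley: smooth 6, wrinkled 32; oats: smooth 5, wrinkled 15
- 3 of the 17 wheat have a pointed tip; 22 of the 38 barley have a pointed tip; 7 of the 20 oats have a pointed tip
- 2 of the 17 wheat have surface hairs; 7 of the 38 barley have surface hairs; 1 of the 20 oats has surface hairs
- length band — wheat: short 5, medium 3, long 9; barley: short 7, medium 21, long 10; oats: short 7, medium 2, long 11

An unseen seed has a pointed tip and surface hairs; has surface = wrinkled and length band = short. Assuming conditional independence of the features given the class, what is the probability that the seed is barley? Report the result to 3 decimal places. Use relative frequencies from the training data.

wheat: (17/75) × (16/17) × (3/17) × (2/17) × (5/17) ≈ 0.00130267
barley: (38/75) × (32/38) × (22/38) × (7/38) × (7/38) ≈ 0.00838217
oats: (20/75) × (15/20) × (7/20) × (1/20) × (7/20) = 0.001225
P(barley | x) = 0.00838217 / 0.01090984 ≈ 0.768

0.768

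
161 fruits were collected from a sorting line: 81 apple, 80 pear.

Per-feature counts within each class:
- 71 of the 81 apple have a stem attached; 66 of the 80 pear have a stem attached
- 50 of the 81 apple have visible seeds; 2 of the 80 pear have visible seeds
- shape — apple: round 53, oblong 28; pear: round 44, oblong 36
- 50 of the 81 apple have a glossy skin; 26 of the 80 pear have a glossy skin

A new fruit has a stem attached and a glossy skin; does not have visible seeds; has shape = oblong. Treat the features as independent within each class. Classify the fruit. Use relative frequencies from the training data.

pear

apple: (81/161) × (71/81) × (31/81) × (28/81) × (50/81) ≈ 0.0360137
pear: (80/161) × (66/80) × (78/80) × (36/80) × (26/80) ≈ 0.0584546
Highest score → pear.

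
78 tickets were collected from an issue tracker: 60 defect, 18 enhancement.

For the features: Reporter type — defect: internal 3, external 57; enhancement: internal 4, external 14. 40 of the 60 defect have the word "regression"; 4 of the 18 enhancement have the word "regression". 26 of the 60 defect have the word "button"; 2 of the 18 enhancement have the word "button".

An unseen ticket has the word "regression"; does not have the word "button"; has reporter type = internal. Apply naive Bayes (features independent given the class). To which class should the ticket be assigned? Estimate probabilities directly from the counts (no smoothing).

defect

defect: (60/78) × (3/60) × (40/60) × (34/60) ≈ 0.0145299
enhancement: (18/78) × (4/18) × (4/18) × (16/18) ≈ 0.0101298
Highest score → defect.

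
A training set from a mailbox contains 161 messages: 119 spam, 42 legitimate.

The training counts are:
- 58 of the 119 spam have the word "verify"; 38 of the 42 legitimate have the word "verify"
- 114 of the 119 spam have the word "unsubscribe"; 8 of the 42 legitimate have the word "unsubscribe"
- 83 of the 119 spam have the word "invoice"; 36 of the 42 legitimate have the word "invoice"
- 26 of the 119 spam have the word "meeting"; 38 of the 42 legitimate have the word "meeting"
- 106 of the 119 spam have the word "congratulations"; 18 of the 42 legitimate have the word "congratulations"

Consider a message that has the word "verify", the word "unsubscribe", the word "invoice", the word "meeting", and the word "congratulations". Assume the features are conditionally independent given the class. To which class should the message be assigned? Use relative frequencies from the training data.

spam

spam: (119/161) × (58/119) × (114/119) × (83/119) × (26/119) × (106/119) ≈ 0.0468464
legitimate: (42/161) × (38/42) × (8/42) × (36/42) × (38/42) × (18/42) ≈ 0.014942
Highest score → spam.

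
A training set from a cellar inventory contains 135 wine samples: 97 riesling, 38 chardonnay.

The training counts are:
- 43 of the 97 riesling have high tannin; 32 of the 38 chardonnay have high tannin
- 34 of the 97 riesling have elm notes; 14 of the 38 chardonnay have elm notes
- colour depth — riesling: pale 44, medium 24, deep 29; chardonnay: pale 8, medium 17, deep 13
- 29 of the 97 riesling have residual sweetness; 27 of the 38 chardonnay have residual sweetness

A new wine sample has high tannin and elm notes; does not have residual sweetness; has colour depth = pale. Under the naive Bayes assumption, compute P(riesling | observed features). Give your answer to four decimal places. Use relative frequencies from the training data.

riesling: (97/135) × (43/97) × (34/97) × (44/97) × (68/97) ≈ 0.0355026
chardonnay: (38/135) × (32/38) × (14/38) × (8/38) × (11/38) ≈ 0.00532202
P(riesling | x) = 0.0355026 / 0.04082462 ≈ 0.8696

0.8696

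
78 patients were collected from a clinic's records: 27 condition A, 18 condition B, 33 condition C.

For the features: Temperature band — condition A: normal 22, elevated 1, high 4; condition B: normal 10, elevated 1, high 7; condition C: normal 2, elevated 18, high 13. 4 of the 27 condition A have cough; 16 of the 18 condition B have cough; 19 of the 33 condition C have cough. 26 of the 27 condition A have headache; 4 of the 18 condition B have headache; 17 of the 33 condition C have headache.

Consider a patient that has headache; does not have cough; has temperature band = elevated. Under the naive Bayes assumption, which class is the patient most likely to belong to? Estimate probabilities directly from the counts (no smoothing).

condition C

condition A: (27/78) × (1/27) × (23/27) × (26/27) ≈ 0.0105167
condition B: (18/78) × (1/18) × (2/18) × (4/18) ≈ 0.000316556
condition C: (33/78) × (18/33) × (14/33) × (17/33) ≈ 0.0504344
Highest score → condition C.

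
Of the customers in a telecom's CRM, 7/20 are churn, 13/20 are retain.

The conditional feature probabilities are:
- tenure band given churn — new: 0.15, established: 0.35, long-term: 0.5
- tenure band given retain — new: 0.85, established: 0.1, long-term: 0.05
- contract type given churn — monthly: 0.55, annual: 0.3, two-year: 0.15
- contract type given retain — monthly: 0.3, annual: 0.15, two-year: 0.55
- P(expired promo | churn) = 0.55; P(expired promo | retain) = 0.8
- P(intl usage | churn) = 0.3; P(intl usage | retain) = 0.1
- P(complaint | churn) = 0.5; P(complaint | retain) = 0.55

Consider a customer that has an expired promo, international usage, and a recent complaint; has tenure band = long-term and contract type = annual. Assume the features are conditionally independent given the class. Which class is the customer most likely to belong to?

churn

churn: 0.35 × 0.5 × 0.3 × 0.55 × 0.3 × 0.5 = 0.00433125
retain: 0.65 × 0.05 × 0.15 × 0.8 × 0.1 × 0.55 = 0.0002145
Highest score → churn.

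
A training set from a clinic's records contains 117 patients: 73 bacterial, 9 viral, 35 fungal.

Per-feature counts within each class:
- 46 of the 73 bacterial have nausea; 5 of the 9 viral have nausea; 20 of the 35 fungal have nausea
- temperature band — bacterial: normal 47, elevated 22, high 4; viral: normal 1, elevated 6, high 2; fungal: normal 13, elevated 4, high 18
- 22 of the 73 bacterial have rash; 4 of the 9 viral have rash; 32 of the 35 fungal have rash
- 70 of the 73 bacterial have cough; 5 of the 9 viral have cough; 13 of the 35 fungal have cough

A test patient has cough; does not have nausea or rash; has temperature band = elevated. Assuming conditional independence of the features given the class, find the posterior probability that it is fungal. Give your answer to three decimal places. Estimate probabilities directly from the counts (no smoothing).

bacterial: (73/117) × (27/73) × (22/73) × (51/73) × (70/73) ≈ 0.0465908
viral: (9/117) × (4/9) × (6/9) × (5/9) × (5/9) ≈ 0.00703457
fungal: (35/117) × (15/35) × (4/35) × (3/35) × (13/35) ≈ 0.000466472
P(fungal | x) = 0.000466472 / 0.054091842 ≈ 0.009

0.009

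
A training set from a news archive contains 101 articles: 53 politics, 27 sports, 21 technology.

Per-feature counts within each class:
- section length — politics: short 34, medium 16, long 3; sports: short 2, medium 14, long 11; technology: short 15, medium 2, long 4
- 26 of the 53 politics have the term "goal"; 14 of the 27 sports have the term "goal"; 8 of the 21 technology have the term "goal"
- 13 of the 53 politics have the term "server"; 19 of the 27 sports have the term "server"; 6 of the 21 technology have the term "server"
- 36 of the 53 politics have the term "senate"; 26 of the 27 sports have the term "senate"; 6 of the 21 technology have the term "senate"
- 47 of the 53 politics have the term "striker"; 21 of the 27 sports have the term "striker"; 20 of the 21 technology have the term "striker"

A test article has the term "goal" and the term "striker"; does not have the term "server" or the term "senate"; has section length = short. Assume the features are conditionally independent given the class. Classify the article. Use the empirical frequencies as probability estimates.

politics: (53/101) × (34/53) × (26/53) × (40/53) × (17/53) × (47/53) ≈ 0.0354515
sports: (27/101) × (2/27) × (14/27) × (8/27) × (1/27) × (21/27) ≈ 0.0000876377
technology: (21/101) × (15/21) × (8/21) × (15/21) × (15/21) × (20/21) ≈ 0.0274913
Highest score → politics.

politics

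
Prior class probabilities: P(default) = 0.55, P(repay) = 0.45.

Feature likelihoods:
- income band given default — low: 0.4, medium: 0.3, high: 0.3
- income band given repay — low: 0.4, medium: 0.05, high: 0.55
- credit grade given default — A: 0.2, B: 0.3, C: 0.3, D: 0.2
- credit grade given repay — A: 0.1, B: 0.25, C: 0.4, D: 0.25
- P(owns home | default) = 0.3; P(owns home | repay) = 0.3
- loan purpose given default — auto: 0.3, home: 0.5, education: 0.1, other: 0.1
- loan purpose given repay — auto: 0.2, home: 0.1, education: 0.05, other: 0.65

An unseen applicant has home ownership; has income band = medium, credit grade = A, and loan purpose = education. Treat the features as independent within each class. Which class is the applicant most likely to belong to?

default: 0.55 × 0.3 × 0.2 × 0.3 × 0.1 = 0.00099
repay: 0.45 × 0.05 × 0.1 × 0.3 × 0.05 = 0.00003375
Highest score → default.

default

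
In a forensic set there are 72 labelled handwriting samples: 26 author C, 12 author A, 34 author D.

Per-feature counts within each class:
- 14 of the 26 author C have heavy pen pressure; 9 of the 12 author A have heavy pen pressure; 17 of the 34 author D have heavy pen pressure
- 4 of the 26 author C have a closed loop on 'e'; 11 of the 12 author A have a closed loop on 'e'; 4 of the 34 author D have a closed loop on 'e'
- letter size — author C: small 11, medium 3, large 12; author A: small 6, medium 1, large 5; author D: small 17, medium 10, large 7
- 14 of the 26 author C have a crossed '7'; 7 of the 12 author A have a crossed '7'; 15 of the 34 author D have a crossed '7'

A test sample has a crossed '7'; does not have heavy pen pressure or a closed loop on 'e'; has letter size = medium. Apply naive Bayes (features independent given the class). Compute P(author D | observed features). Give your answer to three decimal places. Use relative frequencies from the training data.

0.752

author C: (26/72) × (12/26) × (22/26) × (3/26) × (14/26) ≈ 0.00876195
author A: (12/72) × (3/12) × (1/12) × (1/12) × (7/12) ≈ 0.000168789
author D: (34/72) × (17/34) × (30/34) × (10/34) × (15/34) ≈ 0.0270329
P(author D | x) = 0.0270329 / 0.035963639 ≈ 0.752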